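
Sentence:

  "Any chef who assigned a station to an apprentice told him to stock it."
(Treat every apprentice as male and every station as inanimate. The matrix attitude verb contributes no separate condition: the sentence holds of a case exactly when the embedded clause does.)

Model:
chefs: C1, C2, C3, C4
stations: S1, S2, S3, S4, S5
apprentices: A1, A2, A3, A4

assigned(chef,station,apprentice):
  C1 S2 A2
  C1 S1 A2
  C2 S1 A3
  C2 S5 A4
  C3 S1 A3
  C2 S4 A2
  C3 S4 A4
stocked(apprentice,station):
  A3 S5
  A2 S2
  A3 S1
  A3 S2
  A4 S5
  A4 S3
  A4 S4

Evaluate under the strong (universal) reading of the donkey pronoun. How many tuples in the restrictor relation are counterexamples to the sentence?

2

"him" takes "an apprentice" as antecedent and "it" takes "a station"; both are donkey pronouns co-varying with the restrictor.
Strong reading: for every (c,s,a) with assigned(c,s,a), stocked(a,s).
Restrictor triples: (C1,S1,A2)→stocked(A2,S1) ✗  (C1,S2,A2)→stocked(A2,S2) ✓  (C2,S1,A3)→stocked(A3,S1) ✓  (C2,S4,A2)→stocked(A2,S4) ✗  (C2,S5,A4)→stocked(A4,S5) ✓  (C3,S1,A3)→stocked(A3,S1) ✓  (C3,S4,A4)→stocked(A4,S4) ✓
Counterexamples (restrictor triples failing the scope): 2.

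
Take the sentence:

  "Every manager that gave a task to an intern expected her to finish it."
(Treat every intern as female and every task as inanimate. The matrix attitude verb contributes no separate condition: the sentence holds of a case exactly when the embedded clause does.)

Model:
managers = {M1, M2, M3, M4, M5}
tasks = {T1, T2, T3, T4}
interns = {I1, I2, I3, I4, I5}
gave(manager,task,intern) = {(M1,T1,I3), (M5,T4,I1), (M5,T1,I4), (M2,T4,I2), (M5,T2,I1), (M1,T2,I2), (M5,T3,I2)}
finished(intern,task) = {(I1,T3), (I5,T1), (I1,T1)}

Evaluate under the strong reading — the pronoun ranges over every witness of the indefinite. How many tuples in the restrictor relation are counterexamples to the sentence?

"her" takes "an intern" as antecedent and "it" takes "a task"; both are donkey pronouns co-varying with the restrictor.
Strong reading: for every (m,t,i) with gave(m,t,i), finished(i,t).
Restrictor triples: (M1,T1,I3)→finished(I3,T1) ✗  (M1,T2,I2)→finished(I2,T2) ✗  (M2,T4,I2)→finished(I2,T4) ✗  (M5,T1,I4)→finished(I4,T1) ✗  (M5,T2,I1)→finished(I1,T2) ✗  (M5,T3,I2)→finished(I2,T3) ✗  (M5,T4,I1)→finished(I1,T4) ✗
Counterexamples (restrictor triples failing the scope): 7.

7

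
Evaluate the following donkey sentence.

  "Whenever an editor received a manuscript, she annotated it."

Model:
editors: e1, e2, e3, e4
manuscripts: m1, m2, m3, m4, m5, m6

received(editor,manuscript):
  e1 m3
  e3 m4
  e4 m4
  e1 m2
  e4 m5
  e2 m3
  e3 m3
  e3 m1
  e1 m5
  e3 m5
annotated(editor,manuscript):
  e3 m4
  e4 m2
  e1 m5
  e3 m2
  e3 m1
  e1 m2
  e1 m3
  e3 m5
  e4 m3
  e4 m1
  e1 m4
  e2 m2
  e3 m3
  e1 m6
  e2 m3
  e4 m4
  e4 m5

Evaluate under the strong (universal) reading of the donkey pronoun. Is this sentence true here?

"it" takes "a manuscript" as antecedent — a donkey pronoun bound across the clause boundary.
Strong reading: for every (e,m) with received(e,m), annotated(e,m).
Restrictor pairs: (e1,m2) ✓  (e1,m3) ✓  (e1,m5) ✓  (e2,m3) ✓  (e3,m1) ✓  (e3,m3) ✓  (e3,m4) ✓  (e3,m5) ✓  (e4,m4) ✓  (e4,m5) ✓
Every restrictor pair satisfies the scope.

True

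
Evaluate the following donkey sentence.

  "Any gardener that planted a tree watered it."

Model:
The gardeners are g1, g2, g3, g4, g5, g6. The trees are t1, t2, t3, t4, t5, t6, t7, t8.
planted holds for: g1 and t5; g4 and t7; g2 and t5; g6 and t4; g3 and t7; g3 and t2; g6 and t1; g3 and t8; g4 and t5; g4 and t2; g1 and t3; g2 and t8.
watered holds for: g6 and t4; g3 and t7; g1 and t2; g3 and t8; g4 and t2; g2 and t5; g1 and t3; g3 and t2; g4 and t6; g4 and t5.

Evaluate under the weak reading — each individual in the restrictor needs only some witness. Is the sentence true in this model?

True

"it" takes "a tree" as antecedent — a donkey pronoun bound across the clause boundary.
Weak reading: every gardener g with some planted-tree has at least one planted-tree t such that watered(g,t).
Per gardener: g1:✓  g2:✓  g3:✓  g4:✓  g6:✓
Every gardener in the restrictor has a witness.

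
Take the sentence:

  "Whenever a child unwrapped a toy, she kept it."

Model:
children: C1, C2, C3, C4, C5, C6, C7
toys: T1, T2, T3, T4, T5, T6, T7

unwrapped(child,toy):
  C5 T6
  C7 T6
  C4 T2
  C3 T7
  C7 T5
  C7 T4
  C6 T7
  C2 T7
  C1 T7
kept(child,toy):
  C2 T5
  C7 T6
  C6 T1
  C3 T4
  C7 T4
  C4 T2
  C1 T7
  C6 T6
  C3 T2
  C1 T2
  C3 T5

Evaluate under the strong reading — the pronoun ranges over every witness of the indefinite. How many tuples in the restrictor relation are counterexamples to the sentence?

5

"it" takes "a toy" as antecedent — a donkey pronoun bound across the clause boundary.
Strong reading: for every (c,t) with unwrapped(c,t), kept(c,t).
Restrictor pairs: (C1,T7) ✓  (C2,T7) ✗  (C3,T7) ✗  (C4,T2) ✓  (C5,T6) ✗  (C6,T7) ✗  (C7,T4) ✓  (C7,T5) ✗  (C7,T6) ✓
Counterexamples (restrictor pairs failing the scope): 5.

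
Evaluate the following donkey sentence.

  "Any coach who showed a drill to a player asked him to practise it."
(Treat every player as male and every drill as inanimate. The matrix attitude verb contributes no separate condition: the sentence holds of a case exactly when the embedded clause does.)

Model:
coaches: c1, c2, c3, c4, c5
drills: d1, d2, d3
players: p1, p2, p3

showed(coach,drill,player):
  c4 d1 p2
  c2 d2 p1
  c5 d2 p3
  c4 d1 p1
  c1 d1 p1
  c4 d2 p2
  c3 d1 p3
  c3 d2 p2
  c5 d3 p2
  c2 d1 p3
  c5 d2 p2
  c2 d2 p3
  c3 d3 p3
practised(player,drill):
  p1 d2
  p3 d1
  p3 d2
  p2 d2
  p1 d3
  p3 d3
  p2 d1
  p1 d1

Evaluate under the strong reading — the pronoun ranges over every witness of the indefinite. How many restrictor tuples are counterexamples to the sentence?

"him" takes "a player" as antecedent and "it" takes "a drill"; both are donkey pronouns co-varying with the restrictor.
Strong reading: for every (c,d,p) with showed(c,d,p), practised(p,d).
Restrictor triples: (c1,d1,p1)→practised(p1,d1) ✓  (c2,d1,p3)→practised(p3,d1) ✓  (c2,d2,p1)→practised(p1,d2) ✓  (c2,d2,p3)→practised(p3,d2) ✓  (c3,d1,p3)→practised(p3,d1) ✓  (c3,d2,p2)→practised(p2,d2) ✓  (c3,d3,p3)→practised(p3,d3) ✓  (c4,d1,p1)→practised(p1,d1) ✓  (c4,d1,p2)→practised(p2,d1) ✓  (c4,d2,p2)→practised(p2,d2) ✓  (c5,d2,p2)→practised(p2,d2) ✓  (c5,d2,p3)→practised(p3,d2) ✓  (c5,d3,p2)→practised(p2,d3) ✗
Counterexamples (restrictor triples failing the scope): 1.

1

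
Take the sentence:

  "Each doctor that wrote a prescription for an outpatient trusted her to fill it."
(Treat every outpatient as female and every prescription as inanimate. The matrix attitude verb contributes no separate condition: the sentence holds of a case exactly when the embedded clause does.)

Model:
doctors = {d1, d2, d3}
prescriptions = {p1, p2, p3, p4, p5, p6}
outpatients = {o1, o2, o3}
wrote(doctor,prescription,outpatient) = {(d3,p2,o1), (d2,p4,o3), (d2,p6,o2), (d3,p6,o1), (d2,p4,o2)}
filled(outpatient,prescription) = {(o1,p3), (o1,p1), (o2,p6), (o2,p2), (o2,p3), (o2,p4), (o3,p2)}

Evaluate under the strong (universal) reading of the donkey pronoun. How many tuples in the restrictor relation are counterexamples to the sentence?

"her" takes "an outpatient" as antecedent and "it" takes "a prescription"; both are donkey pronouns co-varying with the restrictor.
Strong reading: for every (d,p,o) with wrote(d,p,o), filled(o,p).
Restrictor triples: (d2,p4,o2)→filled(o2,p4) ✓  (d2,p4,o3)→filled(o3,p4) ✗  (d2,p6,o2)→filled(o2,p6) ✓  (d3,p2,o1)→filled(o1,p2) ✗  (d3,p6,o1)→filled(o1,p6) ✗
Counterexamples (restrictor triples failing the scope): 3.

3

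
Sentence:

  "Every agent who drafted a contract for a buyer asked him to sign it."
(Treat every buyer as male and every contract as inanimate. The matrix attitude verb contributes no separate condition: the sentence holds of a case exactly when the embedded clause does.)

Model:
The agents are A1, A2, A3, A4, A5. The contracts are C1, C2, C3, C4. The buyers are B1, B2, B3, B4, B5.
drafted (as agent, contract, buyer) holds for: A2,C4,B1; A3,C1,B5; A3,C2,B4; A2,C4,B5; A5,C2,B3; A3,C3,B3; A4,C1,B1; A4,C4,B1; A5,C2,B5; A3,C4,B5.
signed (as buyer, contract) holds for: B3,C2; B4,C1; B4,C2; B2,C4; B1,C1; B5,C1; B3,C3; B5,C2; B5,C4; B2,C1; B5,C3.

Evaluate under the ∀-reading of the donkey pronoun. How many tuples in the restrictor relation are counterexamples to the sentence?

"him" takes "a buyer" as antecedent and "it" takes "a contract"; both are donkey pronouns co-varying with the restrictor.
Strong reading: for every (a,c,b) with drafted(a,c,b), signed(b,c).
Restrictor triples: (A2,C4,B1)→signed(B1,C4) ✗  (A2,C4,B5)→signed(B5,C4) ✓  (A3,C1,B5)→signed(B5,C1) ✓  (A3,C2,B4)→signed(B4,C2) ✓  (A3,C3,B3)→signed(B3,C3) ✓  (A3,C4,B5)→signed(B5,C4) ✓  (A4,C1,B1)→signed(B1,C1) ✓  (A4,C4,B1)→signed(B1,C4) ✗  (A5,C2,B3)→signed(B3,C2) ✓  (A5,C2,B5)→signed(B5,C2) ✓
Counterexamples (restrictor triples failing the scope): 2.

2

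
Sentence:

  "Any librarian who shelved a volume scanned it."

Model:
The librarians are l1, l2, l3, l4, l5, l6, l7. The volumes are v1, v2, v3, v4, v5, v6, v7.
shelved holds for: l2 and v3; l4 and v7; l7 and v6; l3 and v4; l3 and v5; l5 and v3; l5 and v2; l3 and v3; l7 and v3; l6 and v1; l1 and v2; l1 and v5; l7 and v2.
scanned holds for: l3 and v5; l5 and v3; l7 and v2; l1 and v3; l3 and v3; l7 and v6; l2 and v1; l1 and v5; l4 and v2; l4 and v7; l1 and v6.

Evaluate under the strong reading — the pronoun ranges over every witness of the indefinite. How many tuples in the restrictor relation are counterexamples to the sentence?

6

"it" takes "a volume" as antecedent — a donkey pronoun bound across the clause boundary.
Strong reading: for every (l,v) with shelved(l,v), scanned(l,v).
Restrictor pairs: (l1,v2) ✗  (l1,v5) ✓  (l2,v3) ✗  (l3,v3) ✓  (l3,v4) ✗  (l3,v5) ✓  (l4,v7) ✓  (l5,v2) ✗  (l5,v3) ✓  (l6,v1) ✗  (l7,v2) ✓  (l7,v3) ✗  (l7,v6) ✓
Counterexamples (restrictor pairs failing the scope): 6.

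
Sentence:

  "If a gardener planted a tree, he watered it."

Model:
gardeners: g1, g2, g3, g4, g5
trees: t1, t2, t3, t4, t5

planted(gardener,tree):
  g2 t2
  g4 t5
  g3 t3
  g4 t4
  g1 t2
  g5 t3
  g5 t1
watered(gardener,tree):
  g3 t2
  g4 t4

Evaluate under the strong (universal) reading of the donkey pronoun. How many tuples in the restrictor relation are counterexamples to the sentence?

6

"it" takes "a tree" as antecedent — a donkey pronoun bound across the clause boundary.
Strong reading: for every (g,t) with planted(g,t), watered(g,t).
Restrictor pairs: (g1,t2) ✗  (g2,t2) ✗  (g3,t3) ✗  (g4,t4) ✓  (g4,t5) ✗  (g5,t1) ✗  (g5,t3) ✗
Counterexamples (restrictor pairs failing the scope): 6.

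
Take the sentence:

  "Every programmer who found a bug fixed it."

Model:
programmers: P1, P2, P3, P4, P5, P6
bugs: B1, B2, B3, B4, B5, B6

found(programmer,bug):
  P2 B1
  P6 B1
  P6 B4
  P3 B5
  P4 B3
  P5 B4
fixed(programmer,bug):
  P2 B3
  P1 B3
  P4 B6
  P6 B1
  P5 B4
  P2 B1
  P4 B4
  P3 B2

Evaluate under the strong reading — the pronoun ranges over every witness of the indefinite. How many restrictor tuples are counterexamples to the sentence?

3

"it" takes "a bug" as antecedent — a donkey pronoun bound across the clause boundary.
Strong reading: for every (p,b) with found(p,b), fixed(p,b).
Restrictor pairs: (P2,B1) ✓  (P3,B5) ✗  (P4,B3) ✗  (P5,B4) ✓  (P6,B1) ✓  (P6,B4) ✗
Counterexamples (restrictor pairs failing the scope): 3.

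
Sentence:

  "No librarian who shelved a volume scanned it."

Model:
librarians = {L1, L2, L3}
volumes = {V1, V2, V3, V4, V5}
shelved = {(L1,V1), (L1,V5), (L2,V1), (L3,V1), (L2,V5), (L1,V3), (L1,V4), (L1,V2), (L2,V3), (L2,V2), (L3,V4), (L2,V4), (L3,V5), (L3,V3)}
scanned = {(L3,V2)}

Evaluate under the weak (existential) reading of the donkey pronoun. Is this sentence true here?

True

"it" takes "a volume" as antecedent — a donkey pronoun bound across the clause boundary.
Truth condition: for no (l,v) with shelved(l,v) does scanned(l,v) hold.
Restrictor pairs — does the scope hold? (L1,V1):fails  (L1,V2):fails  (L1,V3):fails  (L1,V4):fails  (L1,V5):fails  (L2,V1):fails  (L2,V2):fails  (L2,V3):fails  (L2,V4):fails  (L2,V5):fails  (L3,V1):fails  (L3,V3):fails  (L3,V4):fails  (L3,V5):fails
Scope holds for no restrictor pair, so the sentence is true.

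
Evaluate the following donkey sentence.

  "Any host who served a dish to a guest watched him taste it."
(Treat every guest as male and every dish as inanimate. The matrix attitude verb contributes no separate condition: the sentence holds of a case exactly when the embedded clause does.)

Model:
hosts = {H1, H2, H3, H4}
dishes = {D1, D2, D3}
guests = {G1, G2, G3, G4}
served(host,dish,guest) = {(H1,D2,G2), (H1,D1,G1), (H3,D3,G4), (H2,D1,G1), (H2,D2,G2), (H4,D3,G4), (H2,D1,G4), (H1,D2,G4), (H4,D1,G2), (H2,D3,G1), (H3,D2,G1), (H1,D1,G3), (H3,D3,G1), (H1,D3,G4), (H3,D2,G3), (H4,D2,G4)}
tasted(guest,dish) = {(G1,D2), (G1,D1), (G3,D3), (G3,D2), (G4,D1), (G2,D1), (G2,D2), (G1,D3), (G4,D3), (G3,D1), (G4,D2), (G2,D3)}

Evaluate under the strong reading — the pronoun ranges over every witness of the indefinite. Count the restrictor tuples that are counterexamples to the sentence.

0

"him" takes "a guest" as antecedent and "it" takes "a dish"; both are donkey pronouns co-varying with the restrictor.
Strong reading: for every (h,d,g) with served(h,d,g), tasted(g,d).
Restrictor triples: (H1,D1,G1)→tasted(G1,D1) ✓  (H1,D1,G3)→tasted(G3,D1) ✓  (H1,D2,G2)→tasted(G2,D2) ✓  (H1,D2,G4)→tasted(G4,D2) ✓  (H1,D3,G4)→tasted(G4,D3) ✓  (H2,D1,G1)→tasted(G1,D1) ✓  (H2,D1,G4)→tasted(G4,D1) ✓  (H2,D2,G2)→tasted(G2,D2) ✓  (H2,D3,G1)→tasted(G1,D3) ✓  (H3,D2,G1)→tasted(G1,D2) ✓  (H3,D2,G3)→tasted(G3,D2) ✓  (H3,D3,G1)→tasted(G1,D3) ✓  (H3,D3,G4)→tasted(G4,D3) ✓  (H4,D1,G2)→tasted(G2,D1) ✓  (H4,D2,G4)→tasted(G4,D2) ✓  (H4,D3,G4)→tasted(G4,D3) ✓
Counterexamples (restrictor triples failing the scope): 0.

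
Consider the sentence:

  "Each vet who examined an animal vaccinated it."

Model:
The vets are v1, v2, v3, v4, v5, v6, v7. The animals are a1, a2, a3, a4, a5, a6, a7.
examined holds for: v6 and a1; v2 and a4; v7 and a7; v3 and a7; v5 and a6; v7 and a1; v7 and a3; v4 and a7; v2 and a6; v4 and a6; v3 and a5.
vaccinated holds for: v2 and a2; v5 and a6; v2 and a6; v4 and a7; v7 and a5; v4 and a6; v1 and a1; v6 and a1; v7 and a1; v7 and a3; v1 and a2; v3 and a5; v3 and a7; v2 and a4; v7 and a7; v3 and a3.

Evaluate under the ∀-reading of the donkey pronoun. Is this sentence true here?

"it" takes "an animal" as antecedent — a donkey pronoun bound across the clause boundary.
Strong reading: for every (v,a) with examined(v,a), vaccinated(v,a).
Restrictor pairs: (v2,a4) ✓  (v2,a6) ✓  (v3,a5) ✓  (v3,a7) ✓  (v4,a6) ✓  (v4,a7) ✓  (v5,a6) ✓  (v6,a1) ✓  (v7,a1) ✓  (v7,a3) ✓  (v7,a7) ✓
Every restrictor pair satisfies the scope.

True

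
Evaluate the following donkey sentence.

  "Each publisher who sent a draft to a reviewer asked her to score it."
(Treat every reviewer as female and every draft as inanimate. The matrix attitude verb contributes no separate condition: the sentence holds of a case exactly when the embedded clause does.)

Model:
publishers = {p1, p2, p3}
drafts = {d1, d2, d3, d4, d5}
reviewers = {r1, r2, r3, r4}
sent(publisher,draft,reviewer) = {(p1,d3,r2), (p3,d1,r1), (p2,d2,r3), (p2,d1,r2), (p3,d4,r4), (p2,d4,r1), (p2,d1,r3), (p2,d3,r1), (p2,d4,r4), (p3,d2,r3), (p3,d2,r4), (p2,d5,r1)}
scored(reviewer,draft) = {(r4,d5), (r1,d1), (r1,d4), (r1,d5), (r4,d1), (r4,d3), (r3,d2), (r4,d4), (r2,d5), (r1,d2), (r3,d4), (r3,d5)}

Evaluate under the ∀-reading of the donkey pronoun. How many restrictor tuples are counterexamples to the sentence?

5

"her" takes "a reviewer" as antecedent and "it" takes "a draft"; both are donkey pronouns co-varying with the restrictor.
Strong reading: for every (p,d,r) with sent(p,d,r), scored(r,d).
Restrictor triples: (p1,d3,r2)→scored(r2,d3) ✗  (p2,d1,r2)→scored(r2,d1) ✗  (p2,d1,r3)→scored(r3,d1) ✗  (p2,d2,r3)→scored(r3,d2) ✓  (p2,d3,r1)→scored(r1,d3) ✗  (p2,d4,r1)→scored(r1,d4) ✓  (p2,d4,r4)→scored(r4,d4) ✓  (p2,d5,r1)→scored(r1,d5) ✓  (p3,d1,r1)→scored(r1,d1) ✓  (p3,d2,r3)→scored(r3,d2) ✓  (p3,d2,r4)→scored(r4,d2) ✗  (p3,d4,r4)→scored(r4,d4) ✓
Counterexamples (restrictor triples failing the scope): 5.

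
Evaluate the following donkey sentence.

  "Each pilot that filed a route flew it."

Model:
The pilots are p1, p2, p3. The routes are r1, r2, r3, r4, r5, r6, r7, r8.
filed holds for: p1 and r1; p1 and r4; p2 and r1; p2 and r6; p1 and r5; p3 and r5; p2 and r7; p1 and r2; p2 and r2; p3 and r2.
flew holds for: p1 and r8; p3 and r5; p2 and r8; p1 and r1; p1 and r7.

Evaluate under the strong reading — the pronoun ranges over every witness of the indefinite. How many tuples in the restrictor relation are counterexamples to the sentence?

"it" takes "a route" as antecedent — a donkey pronoun bound across the clause boundary.
Strong reading: for every (p,r) with filed(p,r), flew(p,r).
Restrictor pairs: (p1,r1) ✓  (p1,r2) ✗  (p1,r4) ✗  (p1,r5) ✗  (p2,r1) ✗  (p2,r2) ✗  (p2,r6) ✗  (p2,r7) ✗  (p3,r2) ✗  (p3,r5) ✓
Counterexamples (restrictor pairs failing the scope): 8.

8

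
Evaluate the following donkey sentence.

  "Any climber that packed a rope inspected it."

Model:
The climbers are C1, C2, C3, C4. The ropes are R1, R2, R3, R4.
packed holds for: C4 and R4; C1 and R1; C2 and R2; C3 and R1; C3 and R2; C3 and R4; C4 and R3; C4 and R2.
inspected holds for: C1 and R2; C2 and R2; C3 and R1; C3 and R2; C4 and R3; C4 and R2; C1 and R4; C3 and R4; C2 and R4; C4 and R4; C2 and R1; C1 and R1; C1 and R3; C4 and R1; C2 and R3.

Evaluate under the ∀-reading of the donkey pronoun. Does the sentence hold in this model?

"it" takes "a rope" as antecedent — a donkey pronoun bound across the clause boundary.
Strong reading: for every (c,r) with packed(c,r), inspected(c,r).
Restrictor pairs: (C1,R1) ✓  (C2,R2) ✓  (C3,R1) ✓  (C3,R2) ✓  (C3,R4) ✓  (C4,R2) ✓  (C4,R3) ✓  (C4,R4) ✓
Every restrictor pair satisfies the scope.

True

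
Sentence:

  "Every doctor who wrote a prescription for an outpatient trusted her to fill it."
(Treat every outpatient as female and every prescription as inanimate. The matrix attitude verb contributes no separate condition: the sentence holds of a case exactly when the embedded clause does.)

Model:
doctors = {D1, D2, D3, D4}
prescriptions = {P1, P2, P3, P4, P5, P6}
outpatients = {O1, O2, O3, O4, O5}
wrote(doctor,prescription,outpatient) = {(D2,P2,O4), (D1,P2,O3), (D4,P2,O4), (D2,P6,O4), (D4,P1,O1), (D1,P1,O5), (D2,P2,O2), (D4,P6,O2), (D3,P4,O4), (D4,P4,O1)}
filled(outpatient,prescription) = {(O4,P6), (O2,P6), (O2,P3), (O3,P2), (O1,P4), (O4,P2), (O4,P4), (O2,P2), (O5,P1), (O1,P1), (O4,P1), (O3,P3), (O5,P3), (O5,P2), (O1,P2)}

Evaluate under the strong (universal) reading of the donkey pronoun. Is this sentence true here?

"her" takes "an outpatient" as antecedent and "it" takes "a prescription"; both are donkey pronouns co-varying with the restrictor.
Strong reading: for every (d,p,o) with wrote(d,p,o), filled(o,p).
Restrictor triples: (D1,P1,O5)→filled(O5,P1) ✓  (D1,P2,O3)→filled(O3,P2) ✓  (D2,P2,O2)→filled(O2,P2) ✓  (D2,P2,O4)→filled(O4,P2) ✓  (D2,P6,O4)→filled(O4,P6) ✓  (D3,P4,O4)→filled(O4,P4) ✓  (D4,P1,O1)→filled(O1,P1) ✓  (D4,P2,O4)→filled(O4,P2) ✓  (D4,P4,O1)→filled(O1,P4) ✓  (D4,P6,O2)→filled(O2,P6) ✓
Every restrictor triple satisfies the scope.

True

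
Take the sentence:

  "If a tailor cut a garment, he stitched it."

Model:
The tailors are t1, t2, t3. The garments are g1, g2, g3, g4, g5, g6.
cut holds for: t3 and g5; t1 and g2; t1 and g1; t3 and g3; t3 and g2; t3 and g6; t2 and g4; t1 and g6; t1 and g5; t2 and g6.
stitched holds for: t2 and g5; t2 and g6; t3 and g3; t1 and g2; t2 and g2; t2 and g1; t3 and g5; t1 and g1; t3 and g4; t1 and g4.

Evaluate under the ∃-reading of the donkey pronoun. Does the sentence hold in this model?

True

"it" takes "a garment" as antecedent — a donkey pronoun bound across the clause boundary.
Weak reading: every tailor t with some cut-garment has at least one cut-garment g such that stitched(t,g).
Per tailor: t1:✓  t2:✓  t3:✓
Every tailor in the restrictor has a witness.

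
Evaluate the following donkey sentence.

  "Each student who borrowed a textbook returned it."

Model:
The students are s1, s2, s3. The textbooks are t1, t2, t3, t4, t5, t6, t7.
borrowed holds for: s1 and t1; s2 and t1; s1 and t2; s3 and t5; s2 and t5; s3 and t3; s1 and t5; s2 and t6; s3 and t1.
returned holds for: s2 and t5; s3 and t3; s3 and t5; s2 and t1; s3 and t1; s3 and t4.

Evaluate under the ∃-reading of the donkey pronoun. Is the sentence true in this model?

"it" takes "a textbook" as antecedent — a donkey pronoun bound across the clause boundary.
Weak reading: every student s with some borrowed-textbook has at least one borrowed-textbook t such that returned(s,t).
Per student: s1:✗  s2:✓  s3:✓
s1 has no witness among its borrowed-textbooks.

False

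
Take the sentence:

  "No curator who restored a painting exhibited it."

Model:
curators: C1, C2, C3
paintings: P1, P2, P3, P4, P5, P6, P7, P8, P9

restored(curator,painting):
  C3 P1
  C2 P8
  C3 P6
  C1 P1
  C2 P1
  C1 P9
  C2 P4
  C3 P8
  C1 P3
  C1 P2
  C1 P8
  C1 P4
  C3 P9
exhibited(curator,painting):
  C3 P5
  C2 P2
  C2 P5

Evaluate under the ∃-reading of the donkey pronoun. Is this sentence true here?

True

"it" takes "a painting" as antecedent — a donkey pronoun bound across the clause boundary.
Truth condition: for no (c,p) with restored(c,p) does exhibited(c,p) hold.
Restrictor pairs — does the scope hold? (C1,P1):fails  (C1,P2):fails  (C1,P3):fails  (C1,P4):fails  (C1,P8):fails  (C1,P9):fails  (C2,P1):fails  (C2,P4):fails  (C2,P8):fails  (C3,P1):fails  (C3,P6):fails  (C3,P8):fails  (C3,P9):fails
Scope holds for no restrictor pair, so the sentence is true.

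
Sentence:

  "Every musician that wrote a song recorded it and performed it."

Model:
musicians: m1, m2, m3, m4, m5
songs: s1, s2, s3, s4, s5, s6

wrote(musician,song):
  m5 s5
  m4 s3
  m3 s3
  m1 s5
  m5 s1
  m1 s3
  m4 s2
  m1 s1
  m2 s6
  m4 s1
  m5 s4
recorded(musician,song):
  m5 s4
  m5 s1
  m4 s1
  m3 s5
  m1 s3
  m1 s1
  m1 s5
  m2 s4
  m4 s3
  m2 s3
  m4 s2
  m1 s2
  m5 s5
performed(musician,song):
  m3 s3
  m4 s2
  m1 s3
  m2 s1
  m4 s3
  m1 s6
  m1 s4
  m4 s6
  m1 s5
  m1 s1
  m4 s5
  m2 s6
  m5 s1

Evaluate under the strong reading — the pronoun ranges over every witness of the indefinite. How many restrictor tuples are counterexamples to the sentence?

"it" takes "a song" as antecedent — a donkey pronoun bound across the clause boundary.
Strong reading: for every (m,s) with wrote(m,s), recorded(m,s) ∧ performed(m,s).
Restrictor pairs: (m1,s1) ✓  (m1,s3) ✓  (m1,s5) ✓  (m2,s6) ✗  (m3,s3) ✗  (m4,s1) ✗  (m4,s2) ✓  (m4,s3) ✓  (m5,s1) ✓  (m5,s4) ✗  (m5,s5) ✗
Counterexamples (restrictor pairs failing the scope): 5.

5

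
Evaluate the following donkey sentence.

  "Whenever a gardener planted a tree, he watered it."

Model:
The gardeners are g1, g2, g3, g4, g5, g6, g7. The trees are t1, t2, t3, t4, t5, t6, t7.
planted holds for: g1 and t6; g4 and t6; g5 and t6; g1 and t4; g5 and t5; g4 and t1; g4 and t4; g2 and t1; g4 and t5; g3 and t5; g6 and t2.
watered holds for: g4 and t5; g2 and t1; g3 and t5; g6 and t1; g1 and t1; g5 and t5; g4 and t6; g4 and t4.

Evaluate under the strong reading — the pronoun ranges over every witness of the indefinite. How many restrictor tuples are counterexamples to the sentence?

"it" takes "a tree" as antecedent — a donkey pronoun bound across the clause boundary.
Strong reading: for every (g,t) with planted(g,t), watered(g,t).
Restrictor pairs: (g1,t4) ✗  (g1,t6) ✗  (g2,t1) ✓  (g3,t5) ✓  (g4,t1) ✗  (g4,t4) ✓  (g4,t5) ✓  (g4,t6) ✓  (g5,t5) ✓  (g5,t6) ✗  (g6,t2) ✗
Counterexamples (restrictor pairs failing the scope): 5.

5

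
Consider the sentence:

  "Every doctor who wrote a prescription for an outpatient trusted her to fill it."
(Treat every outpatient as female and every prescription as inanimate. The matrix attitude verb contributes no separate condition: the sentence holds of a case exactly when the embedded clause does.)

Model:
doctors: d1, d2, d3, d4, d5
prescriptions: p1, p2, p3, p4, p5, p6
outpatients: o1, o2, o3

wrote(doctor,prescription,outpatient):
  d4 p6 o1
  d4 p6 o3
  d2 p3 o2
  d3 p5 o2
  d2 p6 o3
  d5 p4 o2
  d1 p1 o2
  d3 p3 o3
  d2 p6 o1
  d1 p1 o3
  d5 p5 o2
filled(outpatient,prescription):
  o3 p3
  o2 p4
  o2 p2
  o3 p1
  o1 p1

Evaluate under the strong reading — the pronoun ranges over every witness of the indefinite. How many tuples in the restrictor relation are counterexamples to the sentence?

8

"her" takes "an outpatient" as antecedent and "it" takes "a prescription"; both are donkey pronouns co-varying with the restrictor.
Strong reading: for every (d,p,o) with wrote(d,p,o), filled(o,p).
Restrictor triples: (d1,p1,o2)→filled(o2,p1) ✗  (d1,p1,o3)→filled(o3,p1) ✓  (d2,p3,o2)→filled(o2,p3) ✗  (d2,p6,o1)→filled(o1,p6) ✗  (d2,p6,o3)→filled(o3,p6) ✗  (d3,p3,o3)→filled(o3,p3) ✓  (d3,p5,o2)→filled(o2,p5) ✗  (d4,p6,o1)→filled(o1,p6) ✗  (d4,p6,o3)→filled(o3,p6) ✗  (d5,p4,o2)→filled(o2,p4) ✓  (d5,p5,o2)→filled(o2,p5) ✗
Counterexamples (restrictor triples failing the scope): 8.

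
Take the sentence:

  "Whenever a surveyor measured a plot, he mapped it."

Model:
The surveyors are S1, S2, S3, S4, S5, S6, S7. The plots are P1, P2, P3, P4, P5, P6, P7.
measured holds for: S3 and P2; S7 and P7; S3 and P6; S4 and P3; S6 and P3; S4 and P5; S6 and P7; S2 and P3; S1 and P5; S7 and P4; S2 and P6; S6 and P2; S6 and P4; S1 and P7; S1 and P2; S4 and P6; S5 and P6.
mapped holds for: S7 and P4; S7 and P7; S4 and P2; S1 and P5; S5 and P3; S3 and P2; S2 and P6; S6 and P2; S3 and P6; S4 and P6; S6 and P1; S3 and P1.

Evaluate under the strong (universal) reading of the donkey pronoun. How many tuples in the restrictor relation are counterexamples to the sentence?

"it" takes "a plot" as antecedent — a donkey pronoun bound across the clause boundary.
Strong reading: for every (s,p) with measured(s,p), mapped(s,p).
Restrictor pairs: (S1,P2) ✗  (S1,P5) ✓  (S1,P7) ✗  (S2,P3) ✗  (S2,P6) ✓  (S3,P2) ✓  (S3,P6) ✓  (S4,P3) ✗  (S4,P5) ✗  (S4,P6) ✓  (S5,P6) ✗  (S6,P2) ✓  (S6,P3) ✗  (S6,P4) ✗  (S6,P7) ✗  (S7,P4) ✓  (S7,P7) ✓
Counterexamples (restrictor pairs failing the scope): 9.

9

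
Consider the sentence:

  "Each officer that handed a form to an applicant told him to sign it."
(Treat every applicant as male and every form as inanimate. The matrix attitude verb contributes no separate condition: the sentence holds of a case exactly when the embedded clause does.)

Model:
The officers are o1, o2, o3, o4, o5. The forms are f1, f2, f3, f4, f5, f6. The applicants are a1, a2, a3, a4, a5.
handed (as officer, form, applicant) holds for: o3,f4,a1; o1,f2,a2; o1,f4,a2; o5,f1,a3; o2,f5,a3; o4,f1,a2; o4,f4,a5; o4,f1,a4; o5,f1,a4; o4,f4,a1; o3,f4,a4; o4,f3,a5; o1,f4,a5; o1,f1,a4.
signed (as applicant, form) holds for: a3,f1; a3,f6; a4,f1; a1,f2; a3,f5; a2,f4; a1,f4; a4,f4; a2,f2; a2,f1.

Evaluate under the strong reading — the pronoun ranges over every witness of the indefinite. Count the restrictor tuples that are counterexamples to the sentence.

"him" takes "an applicant" as antecedent and "it" takes "a form"; both are donkey pronouns co-varying with the restrictor.
Strong reading: for every (o,f,a) with handed(o,f,a), signed(a,f).
Restrictor triples: (o1,f1,a4)→signed(a4,f1) ✓  (o1,f2,a2)→signed(a2,f2) ✓  (o1,f4,a2)→signed(a2,f4) ✓  (o1,f4,a5)→signed(a5,f4) ✗  (o2,f5,a3)→signed(a3,f5) ✓  (o3,f4,a1)→signed(a1,f4) ✓  (o3,f4,a4)→signed(a4,f4) ✓  (o4,f1,a2)→signed(a2,f1) ✓  (o4,f1,a4)→signed(a4,f1) ✓  (o4,f3,a5)→signed(a5,f3) ✗  (o4,f4,a1)→signed(a1,f4) ✓  (o4,f4,a5)→signed(a5,f4) ✗  (o5,f1,a3)→signed(a3,f1) ✓  (o5,f1,a4)→signed(a4,f1) ✓
Counterexamples (restrictor triples failing the scope): 3.

3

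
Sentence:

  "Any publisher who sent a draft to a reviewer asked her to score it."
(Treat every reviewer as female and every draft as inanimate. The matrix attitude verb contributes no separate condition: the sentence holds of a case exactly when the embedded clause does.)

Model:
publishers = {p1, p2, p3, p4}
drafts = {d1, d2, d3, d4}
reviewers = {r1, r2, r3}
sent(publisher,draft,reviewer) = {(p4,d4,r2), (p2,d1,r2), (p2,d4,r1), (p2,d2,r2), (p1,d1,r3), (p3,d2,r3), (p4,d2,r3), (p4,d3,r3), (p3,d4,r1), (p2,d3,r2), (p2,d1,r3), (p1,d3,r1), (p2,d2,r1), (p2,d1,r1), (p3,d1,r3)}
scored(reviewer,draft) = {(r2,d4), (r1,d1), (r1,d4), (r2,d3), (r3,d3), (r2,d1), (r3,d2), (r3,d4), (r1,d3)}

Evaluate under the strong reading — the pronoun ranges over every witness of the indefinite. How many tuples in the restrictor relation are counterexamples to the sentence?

"her" takes "a reviewer" as antecedent and "it" takes "a draft"; both are donkey pronouns co-varying with the restrictor.
Strong reading: for every (p,d,r) with sent(p,d,r), scored(r,d).
Restrictor triples: (p1,d1,r3)→scored(r3,d1) ✗  (p1,d3,r1)→scored(r1,d3) ✓  (p2,d1,r1)→scored(r1,d1) ✓  (p2,d1,r2)→scored(r2,d1) ✓  (p2,d1,r3)→scored(r3,d1) ✗  (p2,d2,r1)→scored(r1,d2) ✗  (p2,d2,r2)→scored(r2,d2) ✗  (p2,d3,r2)→scored(r2,d3) ✓  (p2,d4,r1)→scored(r1,d4) ✓  (p3,d1,r3)→scored(r3,d1) ✗  (p3,d2,r3)→scored(r3,d2) ✓  (p3,d4,r1)→scored(r1,d4) ✓  (p4,d2,r3)→scored(r3,d2) ✓  (p4,d3,r3)→scored(r3,d3) ✓  (p4,d4,r2)→scored(r2,d4) ✓
Counterexamples (restrictor triples failing the scope): 5.

5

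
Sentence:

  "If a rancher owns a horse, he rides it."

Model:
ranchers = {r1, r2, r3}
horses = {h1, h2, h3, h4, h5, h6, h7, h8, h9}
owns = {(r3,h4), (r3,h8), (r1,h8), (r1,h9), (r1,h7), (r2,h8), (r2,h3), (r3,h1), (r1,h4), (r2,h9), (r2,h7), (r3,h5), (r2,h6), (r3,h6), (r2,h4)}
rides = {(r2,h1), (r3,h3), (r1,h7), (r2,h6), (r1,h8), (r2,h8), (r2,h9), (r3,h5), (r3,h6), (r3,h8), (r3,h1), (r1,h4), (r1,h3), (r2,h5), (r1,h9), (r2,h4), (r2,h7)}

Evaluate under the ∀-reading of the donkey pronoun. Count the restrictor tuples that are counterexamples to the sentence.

2

"it" takes "a horse" as antecedent — a donkey pronoun bound across the clause boundary.
Strong reading: for every (r,h) with owns(r,h), rides(r,h).
Restrictor pairs: (r1,h4) ✓  (r1,h7) ✓  (r1,h8) ✓  (r1,h9) ✓  (r2,h3) ✗  (r2,h4) ✓  (r2,h6) ✓  (r2,h7) ✓  (r2,h8) ✓  (r2,h9) ✓  (r3,h1) ✓  (r3,h4) ✗  (r3,h5) ✓  (r3,h6) ✓  (r3,h8) ✓
Counterexamples (restrictor pairs failing the scope): 2.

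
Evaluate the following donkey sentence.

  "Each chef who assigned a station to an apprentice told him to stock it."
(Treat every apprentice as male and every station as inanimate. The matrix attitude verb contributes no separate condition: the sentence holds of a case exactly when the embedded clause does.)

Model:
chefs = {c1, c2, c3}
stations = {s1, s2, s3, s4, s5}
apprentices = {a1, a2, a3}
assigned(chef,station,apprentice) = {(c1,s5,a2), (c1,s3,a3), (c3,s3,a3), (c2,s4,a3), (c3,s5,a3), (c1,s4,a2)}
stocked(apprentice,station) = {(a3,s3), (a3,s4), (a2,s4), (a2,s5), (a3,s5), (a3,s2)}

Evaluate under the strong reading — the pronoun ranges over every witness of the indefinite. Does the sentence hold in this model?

"him" takes "an apprentice" as antecedent and "it" takes "a station"; both are donkey pronouns co-varying with the restrictor.
Strong reading: for every (c,s,a) with assigned(c,s,a), stocked(a,s).
Restrictor triples: (c1,s3,a3)→stocked(a3,s3) ✓  (c1,s4,a2)→stocked(a2,s4) ✓  (c1,s5,a2)→stocked(a2,s5) ✓  (c2,s4,a3)→stocked(a3,s4) ✓  (c3,s3,a3)→stocked(a3,s3) ✓  (c3,s5,a3)→stocked(a3,s5) ✓
Every restrictor triple satisfies the scope.

True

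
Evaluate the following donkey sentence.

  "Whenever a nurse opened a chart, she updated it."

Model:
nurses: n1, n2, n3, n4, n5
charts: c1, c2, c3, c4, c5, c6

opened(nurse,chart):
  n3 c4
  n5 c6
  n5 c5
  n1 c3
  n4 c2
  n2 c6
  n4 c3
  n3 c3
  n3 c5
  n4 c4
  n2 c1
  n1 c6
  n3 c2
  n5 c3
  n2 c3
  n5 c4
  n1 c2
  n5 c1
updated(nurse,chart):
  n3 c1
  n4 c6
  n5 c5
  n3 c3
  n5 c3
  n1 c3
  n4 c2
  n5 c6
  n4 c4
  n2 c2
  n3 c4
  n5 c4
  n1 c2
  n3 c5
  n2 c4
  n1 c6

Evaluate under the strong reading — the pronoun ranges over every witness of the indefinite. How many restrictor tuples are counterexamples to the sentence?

"it" takes "a chart" as antecedent — a donkey pronoun bound across the clause boundary.
Strong reading: for every (n,c) with opened(n,c), updated(n,c).
Restrictor pairs: (n1,c2) ✓  (n1,c3) ✓  (n1,c6) ✓  (n2,c1) ✗  (n2,c3) ✗  (n2,c6) ✗  (n3,c2) ✗  (n3,c3) ✓  (n3,c4) ✓  (n3,c5) ✓  (n4,c2) ✓  (n4,c3) ✗  (n4,c4) ✓  (n5,c1) ✗  (n5,c3) ✓  (n5,c4) ✓  (n5,c5) ✓  (n5,c6) ✓
Counterexamples (restrictor pairs failing the scope): 6.

6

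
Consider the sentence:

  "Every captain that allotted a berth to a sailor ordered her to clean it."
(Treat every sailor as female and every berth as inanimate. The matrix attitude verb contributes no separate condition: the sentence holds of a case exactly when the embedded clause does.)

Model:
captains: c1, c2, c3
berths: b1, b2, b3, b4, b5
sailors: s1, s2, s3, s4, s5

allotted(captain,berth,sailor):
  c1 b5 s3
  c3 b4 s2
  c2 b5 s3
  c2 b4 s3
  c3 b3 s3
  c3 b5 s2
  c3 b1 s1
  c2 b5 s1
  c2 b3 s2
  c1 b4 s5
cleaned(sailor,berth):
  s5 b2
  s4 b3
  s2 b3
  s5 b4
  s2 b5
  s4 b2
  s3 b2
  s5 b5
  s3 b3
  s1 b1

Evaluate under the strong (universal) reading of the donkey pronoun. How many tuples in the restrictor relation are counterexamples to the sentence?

"her" takes "a sailor" as antecedent and "it" takes "a berth"; both are donkey pronouns co-varying with the restrictor.
Strong reading: for every (c,b,s) with allotted(c,b,s), cleaned(s,b).
Restrictor triples: (c1,b4,s5)→cleaned(s5,b4) ✓  (c1,b5,s3)→cleaned(s3,b5) ✗  (c2,b3,s2)→cleaned(s2,b3) ✓  (c2,b4,s3)→cleaned(s3,b4) ✗  (c2,b5,s1)→cleaned(s1,b5) ✗  (c2,b5,s3)→cleaned(s3,b5) ✗  (c3,b1,s1)→cleaned(s1,b1) ✓  (c3,b3,s3)→cleaned(s3,b3) ✓  (c3,b4,s2)→cleaned(s2,b4) ✗  (c3,b5,s2)→cleaned(s2,b5) ✓
Counterexamples (restrictor triples failing the scope): 5.

5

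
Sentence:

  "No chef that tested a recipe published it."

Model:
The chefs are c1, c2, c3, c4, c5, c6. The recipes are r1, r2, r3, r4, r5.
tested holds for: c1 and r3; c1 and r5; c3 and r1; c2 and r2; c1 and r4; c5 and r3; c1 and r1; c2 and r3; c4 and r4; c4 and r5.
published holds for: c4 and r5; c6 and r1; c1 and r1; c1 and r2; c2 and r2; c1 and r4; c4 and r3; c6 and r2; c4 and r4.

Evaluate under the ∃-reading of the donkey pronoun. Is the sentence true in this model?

False

"it" takes "a recipe" as antecedent — a donkey pronoun bound across the clause boundary.
Truth condition: for no (c,r) with tested(c,r) does published(c,r) hold.
Restrictor pairs — does the scope hold? (c1,r1):holds  (c1,r3):fails  (c1,r4):holds  (c1,r5):fails  (c2,r2):holds  (c2,r3):fails  (c3,r1):fails  (c4,r4):holds  (c4,r5):holds  (c5,r3):fails
Scope holds for 5 pair(s), so the sentence is false.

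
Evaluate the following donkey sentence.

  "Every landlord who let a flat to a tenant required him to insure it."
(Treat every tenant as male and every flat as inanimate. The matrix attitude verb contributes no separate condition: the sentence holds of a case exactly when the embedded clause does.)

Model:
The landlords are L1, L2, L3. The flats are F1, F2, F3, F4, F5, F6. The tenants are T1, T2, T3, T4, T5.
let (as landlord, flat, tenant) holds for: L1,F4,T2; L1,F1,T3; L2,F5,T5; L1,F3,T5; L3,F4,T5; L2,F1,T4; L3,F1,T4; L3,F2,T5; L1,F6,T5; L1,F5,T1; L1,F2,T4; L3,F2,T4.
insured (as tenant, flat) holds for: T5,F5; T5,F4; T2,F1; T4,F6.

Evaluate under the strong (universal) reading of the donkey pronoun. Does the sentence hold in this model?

"him" takes "a tenant" as antecedent and "it" takes "a flat"; both are donkey pronouns co-varying with the restrictor.
Strong reading: for every (l,f,t) with let(l,f,t), insured(t,f).
Restrictor triples: (L1,F1,T3)→insured(T3,F1) ✗  (L1,F2,T4)→insured(T4,F2) ✗  (L1,F3,T5)→insured(T5,F3) ✗  (L1,F4,T2)→insured(T2,F4) ✗  (L1,F5,T1)→insured(T1,F5) ✗  (L1,F6,T5)→insured(T5,F6) ✗  (L2,F1,T4)→insured(T4,F1) ✗  (L2,F5,T5)→insured(T5,F5) ✓  (L3,F1,T4)→insured(T4,F1) ✗  (L3,F2,T4)→insured(T4,F2) ✗  (L3,F2,T5)→insured(T5,F2) ✗  (L3,F4,T5)→insured(T5,F4) ✓
Counterexample: (L1,F1,T3) — insured(T3,F1) does not hold.

False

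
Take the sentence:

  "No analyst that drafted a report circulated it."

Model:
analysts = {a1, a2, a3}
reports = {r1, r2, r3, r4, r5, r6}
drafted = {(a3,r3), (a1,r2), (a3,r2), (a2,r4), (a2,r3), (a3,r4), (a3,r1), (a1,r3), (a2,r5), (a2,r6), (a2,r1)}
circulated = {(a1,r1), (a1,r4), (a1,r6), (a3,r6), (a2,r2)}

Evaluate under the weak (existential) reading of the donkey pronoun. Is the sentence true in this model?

"it" takes "a report" as antecedent — a donkey pronoun bound across the clause boundary.
Truth condition: for no (a,r) with drafted(a,r) does circulated(a,r) hold.
Restrictor pairs — does the scope hold? (a1,r2):fails  (a1,r3):fails  (a2,r1):fails  (a2,r3):fails  (a2,r4):fails  (a2,r5):fails  (a2,r6):fails  (a3,r1):fails  (a3,r2):fails  (a3,r3):fails  (a3,r4):fails
Scope holds for no restrictor pair, so the sentence is true.

True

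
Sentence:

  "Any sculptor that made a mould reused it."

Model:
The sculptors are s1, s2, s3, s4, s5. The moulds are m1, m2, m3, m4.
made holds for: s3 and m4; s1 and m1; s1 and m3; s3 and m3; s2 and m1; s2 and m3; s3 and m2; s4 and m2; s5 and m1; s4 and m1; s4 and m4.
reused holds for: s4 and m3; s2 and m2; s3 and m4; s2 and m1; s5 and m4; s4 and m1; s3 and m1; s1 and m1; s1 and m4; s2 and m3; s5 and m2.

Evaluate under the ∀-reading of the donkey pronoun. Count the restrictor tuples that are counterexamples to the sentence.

"it" takes "a mould" as antecedent — a donkey pronoun bound across the clause boundary.
Strong reading: for every (s,m) with made(s,m), reused(s,m).
Restrictor pairs: (s1,m1) ✓  (s1,m3) ✗  (s2,m1) ✓  (s2,m3) ✓  (s3,m2) ✗  (s3,m3) ✗  (s3,m4) ✓  (s4,m1) ✓  (s4,m2) ✗  (s4,m4) ✗  (s5,m1) ✗
Counterexamples (restrictor pairs failing the scope): 6.

6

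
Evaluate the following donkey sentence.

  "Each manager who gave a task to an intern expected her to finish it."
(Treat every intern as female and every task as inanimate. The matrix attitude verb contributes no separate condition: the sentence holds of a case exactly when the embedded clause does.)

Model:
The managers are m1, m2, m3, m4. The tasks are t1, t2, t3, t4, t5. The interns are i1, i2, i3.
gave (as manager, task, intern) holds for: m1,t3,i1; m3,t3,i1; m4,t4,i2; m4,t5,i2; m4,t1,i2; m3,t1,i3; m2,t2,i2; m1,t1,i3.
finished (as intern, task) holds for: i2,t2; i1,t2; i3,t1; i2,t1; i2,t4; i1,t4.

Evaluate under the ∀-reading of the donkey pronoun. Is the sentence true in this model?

False

"her" takes "an intern" as antecedent and "it" takes "a task"; both are donkey pronouns co-varying with the restrictor.
Strong reading: for every (m,t,i) with gave(m,t,i), finished(i,t).
Restrictor triples: (m1,t1,i3)→finished(i3,t1) ✓  (m1,t3,i1)→finished(i1,t3) ✗  (m2,t2,i2)→finished(i2,t2) ✓  (m3,t1,i3)→finished(i3,t1) ✓  (m3,t3,i1)→finished(i1,t3) ✗  (m4,t1,i2)→finished(i2,t1) ✓  (m4,t4,i2)→finished(i2,t4) ✓  (m4,t5,i2)→finished(i2,t5) ✗
Counterexample: (m1,t3,i1) — finished(i1,t3) does not hold.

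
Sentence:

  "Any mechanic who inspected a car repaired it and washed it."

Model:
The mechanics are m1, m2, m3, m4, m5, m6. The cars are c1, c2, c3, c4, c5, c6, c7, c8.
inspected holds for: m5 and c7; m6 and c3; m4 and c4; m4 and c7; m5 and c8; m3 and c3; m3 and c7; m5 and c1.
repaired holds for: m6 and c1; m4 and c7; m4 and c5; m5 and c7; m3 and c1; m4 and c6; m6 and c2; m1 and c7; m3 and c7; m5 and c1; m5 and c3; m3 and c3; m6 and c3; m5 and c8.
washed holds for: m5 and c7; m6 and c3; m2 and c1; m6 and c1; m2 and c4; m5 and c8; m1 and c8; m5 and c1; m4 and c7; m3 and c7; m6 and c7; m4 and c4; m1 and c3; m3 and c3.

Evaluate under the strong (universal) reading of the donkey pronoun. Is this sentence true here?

False

"it" takes "a car" as antecedent — a donkey pronoun bound across the clause boundary.
Strong reading: for every (m,c) with inspected(m,c), repaired(m,c) ∧ washed(m,c).
Restrictor pairs: (m3,c3) ✓  (m3,c7) ✓  (m4,c4) ✗  (m4,c7) ✓  (m5,c1) ✓  (m5,c7) ✓  (m5,c8) ✓  (m6,c3) ✓
Counterexample: (m4,c4) is in inspected but fails the scope.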